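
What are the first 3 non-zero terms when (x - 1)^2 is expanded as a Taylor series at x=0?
x^2 - 2·x + 1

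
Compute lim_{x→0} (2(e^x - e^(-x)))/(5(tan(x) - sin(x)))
Both numerator and denominator → 0 as x → 0; this is a 0/0 indeterminate form.
Expand each to leading order near x = 0: numerator ~ 4·x, denominator ~ 5·x^3/2.
The limit of the ratio is ∞.

Final answer: ∞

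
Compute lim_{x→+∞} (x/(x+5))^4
As x → +∞: x/(x+5) = 1/(1 + 5/x) → 1, and the 4th power of a limit-1 base also → 1.
Limit = 1.

Final answer: 1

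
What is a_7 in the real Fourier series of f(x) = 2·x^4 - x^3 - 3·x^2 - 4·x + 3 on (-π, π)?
a_7 = (1/π) ∫_{-π}^{π} f(x)·cos(7x) dx.
Evaluate the integral (use parity and integration by parts as needed): a_7 = 684/2401 - 16·π^2/49.

Final answer: 684/2401 - 16·π^2/49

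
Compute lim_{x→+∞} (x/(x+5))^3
As x → +∞: x/(x+5) = 1/(1 + 5/x) → 1, and the 3rd power of a limit-1 base also → 1.
Limit = 1.

Final answer: 1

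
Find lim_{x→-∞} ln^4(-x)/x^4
This is an ∞/∞ indeterminate form as x → -∞.
Compare growth rates of the dominant terms (exponentials ≫ polynomials ≫ logarithms), or apply L'Hôpital's rule; the quotient → 0.
Limit = 0.

Final answer: 0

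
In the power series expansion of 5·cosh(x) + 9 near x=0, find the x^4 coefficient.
Expand to order 4: 5·cosh(x) + 9 = 5·x^4/24 + 5·x^2/2 + 14 + O(x^5).
The coefficient of x^4 is 5/24.

Final answer: 5/24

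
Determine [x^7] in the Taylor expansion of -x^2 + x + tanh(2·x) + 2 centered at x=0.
Expand to order 7: -x^2 + x + tanh(2·x) + 2 = -2176·x^7/315 + 64·x^5/15 - 8·x^3/3 - x^2 + 3·x + 2 + O(x^8).
The coefficient of x^7 is -2176/315.

Final answer: -2176/315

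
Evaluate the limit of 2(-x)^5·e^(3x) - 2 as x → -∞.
The product is a 0·∞ indeterminate form at x → -∞.
Rewrite the product as 2(-x)^5 / e^(-3x) (an ∞/∞ form) and apply L'Hôpital, or use the standard hierarchy e^(3|x|) ≫ |(-x)^5| as x → -∞.
The indeterminate product → 0, so the limit = -2.

Final answer: -2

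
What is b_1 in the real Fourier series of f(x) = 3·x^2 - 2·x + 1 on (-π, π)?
b_1 = (1/π) ∫_{-π}^{π} f(x)·sin(1x) dx.
Evaluate the integral (use parity and integration by parts as needed): b_1 = -4.

Final answer: -4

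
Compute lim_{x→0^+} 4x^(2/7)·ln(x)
This is a 0·∞ indeterminate form at x → 0⁺.
Rewrite the product as 4·ln(x) / x^(-2/7) and apply L'Hôpital, or use the standard hierarchy x^(-2/7) ≫ |ln x| as x → 0⁺.
The indeterminate product → 0, so the limit = 0.

Final answer: 0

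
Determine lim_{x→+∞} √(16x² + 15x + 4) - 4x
As x → +∞: multiply by the conjugate to get (15x+4)/(√(16x²+15x+4)+4x); the denominator ~ 8x, so the limit is 15/8.
Limit = 15/8.

Final answer: 15/8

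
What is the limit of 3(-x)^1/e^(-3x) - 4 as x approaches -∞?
The quotient is an ∞/∞ indeterminate form as x → -∞.
Compare growth rates of the dominant terms (exponentials ≫ polynomials ≫ logarithms), or apply L'Hôpital's rule; the quotient → 0.
Adding the constant: 0 - 4 = -4. Limit = -4.

Final answer: -4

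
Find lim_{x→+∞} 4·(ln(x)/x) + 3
Evaluate the dominant behaviour as x → +∞; each term tends to a finite value or vanishes.
Limit = 3.

Final answer: 3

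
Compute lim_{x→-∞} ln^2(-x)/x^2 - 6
The quotient is an ∞/∞ indeterminate form as x → -∞.
Compare growth rates of the dominant terms (exponentials ≫ polynomials ≫ logarithms), or apply L'Hôpital's rule; the quotient → 0.
Adding the constant: 0 - 6 = -6. Limit = -6.

Final answer: -6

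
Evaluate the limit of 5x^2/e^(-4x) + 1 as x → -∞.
The quotient is an ∞/∞ indeterminate form as x → -∞.
Compare growth rates of the dominant terms (exponentials ≫ polynomials ≫ logarithms), or apply L'Hôpital's rule; the quotient → 0.
Adding the constant: 0 + 1 = 1. Limit = 1.

Final answer: 1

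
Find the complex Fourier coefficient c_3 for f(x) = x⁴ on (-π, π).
Compute the real Fourier coefficients first: a_3 = 16/27 - 8·π^2/9, b_3 = 0.
Then c_3 = (a_3 − i·b_3)/2 = 8/27 - 4·π^2/9.

Final answer: 8/27 - 4·π^2/9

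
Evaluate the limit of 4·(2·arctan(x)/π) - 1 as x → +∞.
Evaluate the dominant behaviour as x → +∞; each term tends to a finite value or vanishes.
Limit = 3.

Final answer: 3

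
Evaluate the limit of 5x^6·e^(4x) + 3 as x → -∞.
The product is a 0·∞ indeterminate form at x → -∞.
Rewrite the product as 5x^6 / e^(-4x) (an ∞/∞ form) and apply L'Hôpital, or use the standard hierarchy e^(4|x|) ≫ |x^6| as x → -∞.
The indeterminate product → 0, so the limit = 3.

Final answer: 3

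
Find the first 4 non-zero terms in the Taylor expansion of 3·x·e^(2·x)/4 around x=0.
x^4 + 3·x^3/2 + 3·x^2/2 + 3·x/4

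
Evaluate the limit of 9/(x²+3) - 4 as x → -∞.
Evaluate the dominant behaviour as x → -∞; each term tends to a finite value or vanishes.
Limit = -4.

Final answer: -4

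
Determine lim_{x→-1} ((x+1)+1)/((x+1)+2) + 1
Direct substitution at x = -1 gives 3/2.

Final answer: 3/2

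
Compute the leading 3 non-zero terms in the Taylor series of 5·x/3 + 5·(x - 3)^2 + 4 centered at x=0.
5·x^2 - 85·x/3 + 49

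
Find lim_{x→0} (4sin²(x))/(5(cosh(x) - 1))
Both numerator and denominator → 0 as x → 0; this is a 0/0 indeterminate form.
Expand each to leading order near x = 0: numerator ~ 4·x^2, denominator ~ 5·x^2/2.
The limit of the ratio is 8/5.

Final answer: 8/5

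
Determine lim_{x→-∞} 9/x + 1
Evaluate the dominant behaviour as x → -∞; each term tends to a finite value or vanishes.
Limit = 1.

Final answer: 1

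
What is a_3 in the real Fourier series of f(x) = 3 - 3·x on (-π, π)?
a_3 = (1/π) ∫_{-π}^{π} f(x)·cos(3x) dx.
Evaluate the integral (use parity and integration by parts as needed): a_3 = 0.

Final answer: 0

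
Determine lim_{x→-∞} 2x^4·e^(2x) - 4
The product is a 0·∞ indeterminate form at x → -∞.
Rewrite the product as 2x^4 / e^(-2x) (an ∞/∞ form) and apply L'Hôpital, or use the standard hierarchy e^(2|x|) ≫ |x^4| as x → -∞.
The indeterminate product → 0, so the limit = -4.

Final answer: -4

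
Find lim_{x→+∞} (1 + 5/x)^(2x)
As x → +∞: write (1 + 5/x)^(2x) = ((1 + 5/x)^x)^2 → (e^5)^2 = e^10.
Limit = e^(10).

Final answer: e^(10)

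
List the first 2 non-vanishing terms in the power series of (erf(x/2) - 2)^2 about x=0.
-4·x/√(π) + 4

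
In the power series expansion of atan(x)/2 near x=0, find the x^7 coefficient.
Expand to order 7: atan(x)/2 = -x^7/14 + x^5/10 - x^3/6 + x/2 + O(x^8).
The coefficient of x^7 is -1/14.

Final answer: -1/14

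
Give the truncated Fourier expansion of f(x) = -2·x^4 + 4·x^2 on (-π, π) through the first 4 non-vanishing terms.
(-112 + 16·π^2)·cos(x) + (10 - 4·π^2)·cos(2·x) + (-80/27 + 16·π^2/9)·cos(3·x) - 2·π^4/5 + 4·π^2/3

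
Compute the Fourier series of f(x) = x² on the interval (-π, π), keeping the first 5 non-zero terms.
-4·cos(x) + cos(2·x) - 4·cos(3·x)/9 + cos(4·x)/4 + π^2/3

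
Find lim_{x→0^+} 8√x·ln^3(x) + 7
The product is a 0·∞ indeterminate form at x → 0⁺.
Rewrite the product as 8·ln^3(x) / x^(-1/2) and apply L'Hôpital, or use the standard hierarchy x^(-1/2) ≫ |ln x|^3 as x → 0⁺.
The indeterminate product → 0, so the limit = 7.

Final answer: 7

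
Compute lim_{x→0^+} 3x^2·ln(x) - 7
The product is a 0·∞ indeterminate form at x → 0⁺.
Rewrite the product as 3·ln(x) / x^(-2) and apply L'Hôpital, or use the standard hierarchy x^(-2) ≫ |ln x| as x → 0⁺.
The indeterminate product → 0, so the limit = -7.

Final answer: -7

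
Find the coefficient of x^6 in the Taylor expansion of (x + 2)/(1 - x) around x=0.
Expand to order 6: (x + 2)/(1 - x) = 3·x^6 + 3·x^5 + 3·x^4 + 3·x^3 + 3·x^2 + 3·x + 2 + O(x^7).
The coefficient of x^6 is 3.

Final answer: 3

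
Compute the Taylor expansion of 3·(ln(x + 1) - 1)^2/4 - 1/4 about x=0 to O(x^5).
17·x^4/16 - 5·x^3/4 + 3·x^2/2 - 3·x/2 + 1/2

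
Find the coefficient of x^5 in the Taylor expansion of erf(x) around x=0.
Expand to order 5: erf(x) = x^5/(5·√(π)) - 2·x^3/(3·√(π)) + 2·x/√(π) + O(x^6).
The coefficient of x^5 is 1/(5·√(π)).

Final answer: 1/(5·√(π))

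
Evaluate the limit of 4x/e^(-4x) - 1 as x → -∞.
The quotient is an ∞/∞ indeterminate form as x → -∞.
Compare growth rates of the dominant terms (exponentials ≫ polynomials ≫ logarithms), or apply L'Hôpital's rule; the quotient → 0.
Adding the constant: 0 - 1 = -1. Limit = -1.

Final answer: -1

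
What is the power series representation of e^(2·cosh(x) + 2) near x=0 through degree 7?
91·x^6·e^(4)/360 + 7·x^4·e^(4)/12 + x^2·e^(4) + e^(4)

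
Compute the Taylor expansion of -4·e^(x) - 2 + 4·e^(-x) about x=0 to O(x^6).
-x^5/15 - 4·x^3/3 - 8·x - 2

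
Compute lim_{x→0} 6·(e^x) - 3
Direct substitution at x = 0 gives 3.

Final answer: 3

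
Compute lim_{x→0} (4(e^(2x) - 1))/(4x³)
Both numerator and denominator → 0 as x → 0; this is a 0/0 indeterminate form.
Expand each to leading order near x = 0: numerator ~ 8·x, denominator ~ 4·x^3.
The limit of the ratio is ∞.

Final answer: ∞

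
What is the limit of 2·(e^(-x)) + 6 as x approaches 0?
Direct substitution at x = 0 gives 8.

Final answer: 8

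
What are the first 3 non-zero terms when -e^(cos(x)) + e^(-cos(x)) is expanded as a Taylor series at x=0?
x^4·(-e/6 + e^(-1)/12) + x^2·(e^(-1)/2 + e/2) - e + e^(-1)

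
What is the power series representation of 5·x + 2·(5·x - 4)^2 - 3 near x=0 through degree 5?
50·x^2 - 75·x + 29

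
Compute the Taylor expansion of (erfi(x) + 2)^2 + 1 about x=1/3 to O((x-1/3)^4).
erfi(1/3)^2 + 4·erfi(1/3) + 5 + (4·e^(1/9)·erfi(1/3) + 8·e^(1/9))·(x - 1/3)/√(π) + (4·π·e^(1/9)·erfi(1/3) + 12·√(π)·e^(2/9) + 8·π·e^(1/9))·(x - 1/3)^2/(3·π^(3/2)) + (44·π·e^(1/9)·erfi(1/3) + 72·√(π)·e^(2/9) + 88·π·e^(1/9))·(x - 1/3)^3/(27·π^(3/2))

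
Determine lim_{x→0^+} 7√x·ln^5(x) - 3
The product is a 0·∞ indeterminate form at x → 0⁺.
Rewrite the product as 7·ln^5(x) / x^(-1/2) and apply L'Hôpital, or use the standard hierarchy x^(-1/2) ≫ |ln x|^5 as x → 0⁺.
The indeterminate product → 0, so the limit = -3.

Final answer: -3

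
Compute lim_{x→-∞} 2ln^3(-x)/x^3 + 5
The quotient is an ∞/∞ indeterminate form as x → -∞.
Compare growth rates of the dominant terms (exponentials ≫ polynomials ≫ logarithms), or apply L'Hôpital's rule; the quotient → 0.
Adding the constant: 0 + 5 = 5. Limit = 5.

Final answer: 5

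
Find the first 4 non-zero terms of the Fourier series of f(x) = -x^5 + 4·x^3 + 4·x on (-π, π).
(-280 - 2·π^4 + 48·π^2)·sin(x) + (-9·π^2 + 19/2 + π^4)·sin(2·x) + (-2·π^4/3 - 8/81 + 112·π^2/27)·sin(3·x) + (-21·π^2/8 - 65/64 + π^4/2)·sin(4·x)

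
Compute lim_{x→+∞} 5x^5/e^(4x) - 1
The quotient is an ∞/∞ indeterminate form as x → +∞.
The exponential denominator e^(4x) dominates the polynomial numerator (e^x ≫ x^5 as x → ∞), so the quotient → 0.
Adding the constant: 0 - 1 = -1. Limit = -1.

Final answer: -1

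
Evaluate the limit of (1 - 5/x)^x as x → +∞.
As x → +∞: this is the defining limit (1 - 5/x)^x → e^(-5).
Limit = e^(-5).

Final answer: e^(-5)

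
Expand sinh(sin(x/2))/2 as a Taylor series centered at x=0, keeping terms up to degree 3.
x/4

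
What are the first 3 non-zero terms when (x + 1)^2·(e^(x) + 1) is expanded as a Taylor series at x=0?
9·x^2/2 + 5·x + 2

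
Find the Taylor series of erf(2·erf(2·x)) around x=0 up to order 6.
x^5·(128/(5·π) + 4096/(3·π^2) + 32768/(5·π^3)) + x^3·(-1024/(3·π^2) - 64/(3·π)) + 16·x/π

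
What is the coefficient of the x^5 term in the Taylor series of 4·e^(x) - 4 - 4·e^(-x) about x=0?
Expand to order 5: 4·e^(x) - 4 - 4·e^(-x) = x^5/15 + 4·x^3/3 + 8·x - 4 + O(x^6).
The coefficient of x^5 is 1/15.

Final answer: 1/15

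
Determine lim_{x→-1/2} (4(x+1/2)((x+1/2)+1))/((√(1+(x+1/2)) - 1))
Both numerator and denominator → 0 as x → -1/2; this is a 0/0 indeterminate form.
Expand each to leading order near x = -1/2: numerator ~ 4·(x + 1/2), denominator ~ (x + 1/2)/2.
The limit of the ratio is 8.

Final answer: 8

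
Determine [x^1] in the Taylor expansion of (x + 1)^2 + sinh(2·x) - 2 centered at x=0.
Expand to order 1: (x + 1)^2 + sinh(2·x) - 2 = 4·x - 1 + O(x^2).
The coefficient of x^1 is 4.

Final answer: 4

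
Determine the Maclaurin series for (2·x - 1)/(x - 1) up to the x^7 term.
-x^7 - x^6 - x^5 - x^4 - x^3 - x^2 - x + 1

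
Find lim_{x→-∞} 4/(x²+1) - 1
Evaluate the dominant behaviour as x → -∞; each term tends to a finite value or vanishes.
Limit = -1.

Final answer: -1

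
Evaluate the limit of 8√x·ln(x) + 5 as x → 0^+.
The product is a 0·∞ indeterminate form at x → 0⁺.
Rewrite the product as 8·ln(x) / x^(-1/2) and apply L'Hôpital, or use the standard hierarchy x^(-1/2) ≫ |ln x| as x → 0⁺.
The indeterminate product → 0, so the limit = 5.

Final answer: 5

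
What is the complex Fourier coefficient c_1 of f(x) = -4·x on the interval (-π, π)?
Compute the real Fourier coefficients first: a_1 = 0, b_1 = -8.
Then c_1 = (a_1 − i·b_1)/2 = 4·i.

Final answer: 4·i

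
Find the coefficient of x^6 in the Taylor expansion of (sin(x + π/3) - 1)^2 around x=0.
Expand to order 6: (sin(x + π/3) - 1)^2 = x^6·(-1 + √(3)/2)^2·(-29/(1440·(-1 + √(3)/2)^2) - √(3)/(720·(-1 + √(3)/2))) + x^5·(-1 + √(3)/2)^2·(1/(120·(-1 + √(3)/2)) + √(3)/(16·(-1 + √(3)/2)^2)) + x^4·(-1 + √(3)/2)^2·(√(3)/(24·(-1 + √(3)/2)) + 5/(48·(-1 + √(3)/2)^2)) + x^3·(-1 + √(3)/2)^2·(-√(3)/(4·(-1 + √(3)/2)^2) - 1/(6·(-1 + √(3)/2))) + x^2·(-1 + √(3)/2)^2·(-√(3)/(2·(-1 + √(3)/2)) + 1/(4·(-1 + √(3)/2)^2)) + x·(-1 + √(3)/2) + (-1 + √(3)/2)^2 + O(x^7).
The coefficient of x^6 is (-1 + √(3)/2)^2·(-29/(1440·(-1 + √(3)/2)^2) - √(3)/(720·(-1 + √(3)/2))).

Final answer: (-1 + √(3)/2)^2·(-29/(1440·(-1 + √(3)/2)^2) - √(3)/(720·(-1 + √(3)/2)))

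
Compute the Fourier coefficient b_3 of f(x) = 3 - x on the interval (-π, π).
b_3 = (1/π) ∫_{-π}^{π} f(x)·sin(3x) dx.
Evaluate the integral (use parity and integration by parts as needed): b_3 = -2/3.

Final answer: -2/3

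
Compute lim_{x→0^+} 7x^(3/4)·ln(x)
This is a 0·∞ indeterminate form at x → 0⁺.
Rewrite the product as 7·ln(x) / x^(-3/4) and apply L'Hôpital, or use the standard hierarchy x^(-3/4) ≫ |ln x| as x → 0⁺.
The indeterminate product → 0, so the limit = 0.

Final answer: 0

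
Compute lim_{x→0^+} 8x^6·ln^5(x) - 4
The product is a 0·∞ indeterminate form at x → 0⁺.
Rewrite the product as 8·ln^5(x) / x^(-6) and apply L'Hôpital, or use the standard hierarchy x^(-6) ≫ |ln x|^5 as x → 0⁺.
The indeterminate product → 0, so the limit = -4.

Final answer: -4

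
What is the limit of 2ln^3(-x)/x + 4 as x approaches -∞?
The quotient is an ∞/∞ indeterminate form as x → -∞.
Compare growth rates of the dominant terms (exponentials ≫ polynomials ≫ logarithms), or apply L'Hôpital's rule; the quotient → 0.
Adding the constant: 0 + 4 = 4. Limit = 4.

Final answer: 4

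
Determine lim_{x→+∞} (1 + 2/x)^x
As x → +∞: this is the defining limit (1 + 2/x)^x → e^2.
Limit = e^(2).

Final answer: e^(2)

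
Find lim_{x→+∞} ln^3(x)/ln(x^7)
This is an ∞/∞ indeterminate form as x → +∞.
Write ln(x^7) = 7·ln(x), reducing the quotient to ln^2(x)/7 → ∞.
Limit = ∞.

Final answer: ∞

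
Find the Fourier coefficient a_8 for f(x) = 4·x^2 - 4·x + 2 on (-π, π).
a_8 = (1/π) ∫_{-π}^{π} f(x)·cos(8x) dx.
Evaluate the integral (use parity and integration by parts as needed): a_8 = 1/4.

Final answer: 1/4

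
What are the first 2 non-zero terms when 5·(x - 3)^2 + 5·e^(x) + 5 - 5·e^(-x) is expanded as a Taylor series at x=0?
50 - 20·x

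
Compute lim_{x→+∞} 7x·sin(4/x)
As x → +∞: let u = 4/x → 0⁺; then 7·x·sin(4/x) = 7·4·sin(u)/u → 7·4·1 = 28.
Limit = 28.

Final answer: 28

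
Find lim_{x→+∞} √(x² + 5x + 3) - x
This is an ∞ − ∞ indeterminate form.
Multiply and divide by the conjugate √(x²+5x + 3) + x; the x² terms cancel, leaving (5x + 3)/(√(x²+5x + 3)+x) → 5/2.
Limit = 5/2.

Final answer: 5/2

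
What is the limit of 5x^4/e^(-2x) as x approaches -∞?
This is an ∞/∞ indeterminate form as x → -∞.
Compare growth rates of the dominant terms (exponentials ≫ polynomials ≫ logarithms), or apply L'Hôpital's rule; the quotient → 0.
Limit = 0.

Final answer: 0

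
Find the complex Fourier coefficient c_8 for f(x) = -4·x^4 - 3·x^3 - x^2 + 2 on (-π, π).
Compute the real Fourier coefficients first: a_8 = -π^2/2 - 1/64, b_8 = -9/128 + 3·π^2/4.
Then c_8 = (a_8 − i·b_8)/2 = -π^2/4 - 1/128 - 3·i·π^2/8 + 9·i/256.

Final answer: -π^2/4 - 1/128 - 3·i·π^2/8 + 9·i/256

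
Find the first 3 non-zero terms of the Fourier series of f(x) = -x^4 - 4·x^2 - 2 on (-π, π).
(-32 + 8·π^2)·cos(x) + (-2·π^2 - 1)·cos(2·x) - π^4/5 - 4·π^2/3 - 2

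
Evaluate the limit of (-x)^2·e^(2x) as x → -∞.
This is a 0·∞ indeterminate form at x → -∞.
Rewrite the product as (-x)^2 / e^(-2x) (an ∞/∞ form) and apply L'Hôpital, or use the standard hierarchy e^(2|x|) ≫ |(-x)^2| as x → -∞.
The indeterminate product → 0, so the limit = 0.

Final answer: 0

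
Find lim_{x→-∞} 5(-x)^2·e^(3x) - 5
The product is a 0·∞ indeterminate form at x → -∞.
Rewrite the product as 5(-x)^2 / e^(-3x) (an ∞/∞ form) and apply L'Hôpital, or use the standard hierarchy e^(3|x|) ≫ |(-x)^2| as x → -∞.
The indeterminate product → 0, so the limit = -5.

Final answer: -5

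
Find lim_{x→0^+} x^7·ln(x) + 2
The product is a 0·∞ indeterminate form at x → 0⁺.
Rewrite the product as ln(x) / x^(-7) and apply L'Hôpital, or use the standard hierarchy x^(-7) ≫ |ln x| as x → 0⁺.
The indeterminate product → 0, so the limit = 2.

Final answer: 2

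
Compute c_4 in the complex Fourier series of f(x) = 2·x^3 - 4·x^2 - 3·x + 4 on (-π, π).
Compute the real Fourier coefficients first: a_4 = -1, b_4 = 15/8 - π^2.
Then c_4 = (a_4 − i·b_4)/2 = -1/2 - 15·i/16 + i·π^2/2.

Final answer: -1/2 - 15·i/16 + i·π^2/2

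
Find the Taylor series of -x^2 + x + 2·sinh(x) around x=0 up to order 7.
x^7/2520 + x^5/60 + x^3/3 - x^2 + 3·x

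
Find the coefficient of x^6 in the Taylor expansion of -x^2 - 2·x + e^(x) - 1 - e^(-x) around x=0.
Expand to order 6: -x^2 - 2·x + e^(x) - 1 - e^(-x) = x^5/60 + x^3/3 - x^2 - 1 + O(x^7).
The coefficient of x^6 is 0.

Final answer: 0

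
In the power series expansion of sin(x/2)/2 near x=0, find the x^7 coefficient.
Expand to order 7: sin(x/2)/2 = -x^7/1290240 + x^5/7680 - x^3/96 + x/4 + O(x^8).
The coefficient of x^7 is -1/1290240.

Final answer: -1/1290240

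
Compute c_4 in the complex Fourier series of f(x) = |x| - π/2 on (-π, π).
Compute the real Fourier coefficients first: a_4 = 0, b_4 = 0.
Then c_4 = (a_4 − i·b_4)/2 = 0.

Final answer: 0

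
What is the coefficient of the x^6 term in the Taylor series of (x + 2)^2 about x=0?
Expand to order 6: (x + 2)^2 = x^2 + 4·x + 4 + O(x^7).
The coefficient of x^6 is 0.

Final answer: 0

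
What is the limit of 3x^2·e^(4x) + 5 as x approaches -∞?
The product is a 0·∞ indeterminate form at x → -∞.
Rewrite the product as 3x^2 / e^(-4x) (an ∞/∞ form) and apply L'Hôpital, or use the standard hierarchy e^(4|x|) ≫ |x^2| as x → -∞.
The indeterminate product → 0, so the limit = 5.

Final answer: 5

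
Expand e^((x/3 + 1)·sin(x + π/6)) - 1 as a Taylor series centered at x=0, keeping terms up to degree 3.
x^3·(-√(3)·e^(1/2)/9 + 61·e^(1/2)/324) + x^2·(5·e^(1/2)/36 + √(3)·e^(1/2)/4) + x·(e^(1/2)/6 + √(3)·e^(1/2)/2) - 1 + e^(1/2)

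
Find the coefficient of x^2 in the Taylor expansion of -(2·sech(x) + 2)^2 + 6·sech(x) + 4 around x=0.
Expand to order 2: -(2·sech(x) + 2)^2 + 6·sech(x) + 4 = 5·x^2 - 6 + O(x^3).
The coefficient of x^2 is 5.

Final answer: 5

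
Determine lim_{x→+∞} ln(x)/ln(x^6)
This is an ∞/∞ indeterminate form as x → +∞.
Write ln(x^6) = 6·ln(x), reducing the quotient to 1/6.
Limit = 1/6.

Final answer: 1/6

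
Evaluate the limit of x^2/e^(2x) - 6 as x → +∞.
The quotient is an ∞/∞ indeterminate form as x → +∞.
The exponential denominator e^(2x) dominates the polynomial numerator (e^x ≫ x^2 as x → ∞), so the quotient → 0.
Adding the constant: 0 - 6 = -6. Limit = -6.

Final answer: -6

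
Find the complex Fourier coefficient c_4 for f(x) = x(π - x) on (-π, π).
Compute the real Fourier coefficients first: a_4 = -1/4, b_4 = -π/2.
Then c_4 = (a_4 − i·b_4)/2 = -1/8 + i·π/4.

Final answer: -1/8 + i·π/4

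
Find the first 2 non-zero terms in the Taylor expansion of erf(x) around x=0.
-2·x^3/(3·√(π)) + 2·x/√(π)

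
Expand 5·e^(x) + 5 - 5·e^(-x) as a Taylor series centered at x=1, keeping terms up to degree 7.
(-5 + 5·e + 5·e^(2))·e^(-1) + (5 + 5·e^(2))·e^(-1)·(x - 1) + (-5 + 5·e^(2))·e^(-1)·(x - 1)^2/2 + (5 + 5·e^(2))·e^(-1)·(x - 1)^3/6 + (-5 + 5·e^(2))·e^(-1)·(x - 1)^4/24 + (1 + e^(2))·e^(-1)·(x - 1)^5/24 + (-1 + e^(2))·e^(-1)·(x - 1)^6/144 + (1 + e^(2))·e^(-1)·(x - 1)^7/1008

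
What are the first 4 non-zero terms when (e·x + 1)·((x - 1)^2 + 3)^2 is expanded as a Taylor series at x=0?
x^3·(-4 + 12·e) + x^2·(12 - 16·e) + x·(-16 + 16·e) + 16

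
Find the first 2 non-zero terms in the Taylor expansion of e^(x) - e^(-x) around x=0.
x^3/3 + 2·x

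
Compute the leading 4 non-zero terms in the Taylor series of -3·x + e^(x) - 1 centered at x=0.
x^4/24 + x^3/6 + x^2/2 - 2·x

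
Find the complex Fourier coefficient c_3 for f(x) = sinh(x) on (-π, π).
Compute the real Fourier coefficients first: a_3 = 0, b_3 = 3·sinh(π)/(5·π).
Then c_3 = (a_3 − i·b_3)/2 = -3·i·sinh(π)/(10·π).

Final answer: -3·i·sinh(π)/(10·π)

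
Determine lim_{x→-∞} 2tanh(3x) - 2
Evaluate the dominant behaviour as x → -∞; each term tends to a finite value or vanishes.
Limit = -4.

Final answer: -4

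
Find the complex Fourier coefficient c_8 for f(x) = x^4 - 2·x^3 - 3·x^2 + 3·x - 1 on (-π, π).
Compute the real Fourier coefficients first: a_8 = -51/256 + π^2/8, b_8 = -51/64 + π^2/2.
Then c_8 = (a_8 − i·b_8)/2 = -51/512 + π^2/16 - i·π^2/4 + 51·i/128.

Final answer: -51/512 + π^2/16 - i·π^2/4 + 51·i/128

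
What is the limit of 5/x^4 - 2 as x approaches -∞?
Evaluate the dominant behaviour as x → -∞; each term tends to a finite value or vanishes.
Limit = -2.

Final answer: -2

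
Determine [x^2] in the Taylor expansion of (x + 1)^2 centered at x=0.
Expand to order 2: (x + 1)^2 = x^2 + 2·x + 1 + O(x^3).
The coefficient of x^2 is 1.

Final answer: 1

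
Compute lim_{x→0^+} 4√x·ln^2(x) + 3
The product is a 0·∞ indeterminate form at x → 0⁺.
Rewrite the product as 4·ln^2(x) / x^(-1/2) and apply L'Hôpital, or use the standard hierarchy x^(-1/2) ≫ |ln x|^2 as x → 0⁺.
The indeterminate product → 0, so the limit = 3.

Final answer: 3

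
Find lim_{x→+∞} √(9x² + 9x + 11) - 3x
As x → +∞: multiply by the conjugate to get (9x+11)/(√(9x²+9x+11)+3x); the denominator ~ 6x, so the limit is 9/6 = 3/2.
Limit = 3/2.

Final answer: 3/2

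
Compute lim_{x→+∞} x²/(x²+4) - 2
Evaluate the dominant behaviour as x → +∞; each term tends to a finite value or vanishes.
Limit = -1.

Final answer: -1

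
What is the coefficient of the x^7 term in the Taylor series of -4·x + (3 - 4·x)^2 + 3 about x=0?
Expand to order 7: -4·x + (3 - 4·x)^2 + 3 = 16·x^2 - 28·x + 12 + O(x^8).
The coefficient of x^7 is 0.

Final answer: 0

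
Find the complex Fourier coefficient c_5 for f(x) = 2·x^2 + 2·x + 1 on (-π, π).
Compute the real Fourier coefficients first: a_5 = -8/25, b_5 = 4/5.
Then c_5 = (a_5 − i·b_5)/2 = -4/25 - 2·i/5.

Final answer: -4/25 - 2·i/5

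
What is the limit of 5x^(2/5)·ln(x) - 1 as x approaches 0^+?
The product is a 0·∞ indeterminate form at x → 0⁺.
Rewrite the product as 5·ln(x) / x^(-2/5) and apply L'Hôpital, or use the standard hierarchy x^(-2/5) ≫ |ln x| as x → 0⁺.
The indeterminate product → 0, so the limit = -1.

Final answer: -1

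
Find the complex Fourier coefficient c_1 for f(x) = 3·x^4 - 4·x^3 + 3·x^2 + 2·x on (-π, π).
Compute the real Fourier coefficients first: a_1 = 132 - 24·π^2, b_1 = 52 - 8·π^2.
Then c_1 = (a_1 − i·b_1)/2 = -12·π^2 + 66 - 26·i + 4·i·π^2.

Final answer: -12·π^2 + 66 - 26·i + 4·i·π^2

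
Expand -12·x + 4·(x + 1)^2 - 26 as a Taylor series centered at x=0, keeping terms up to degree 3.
4·x^2 - 4·x - 22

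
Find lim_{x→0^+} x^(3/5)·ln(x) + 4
The product is a 0·∞ indeterminate form at x → 0⁺.
Rewrite the product as ln(x) / x^(-3/5) and apply L'Hôpital, or use the standard hierarchy x^(-3/5) ≫ |ln x| as x → 0⁺.
The indeterminate product → 0, so the limit = 4.

Final answer: 4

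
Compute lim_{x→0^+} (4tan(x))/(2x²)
Both numerator and denominator → 0 as x → 0^+; this is a 0/0 indeterminate form.
Expand each to leading order near x = 0: numerator ~ 4·x, denominator ~ 2·x^2.
The limit of the ratio is ∞.

Final answer: ∞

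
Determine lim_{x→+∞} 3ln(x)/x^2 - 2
The quotient is an ∞/∞ indeterminate form as x → +∞.
The polynomial denominator x^2 dominates the logarithmic numerator (any positive power of x ≫ ln(x) as x → ∞), so the quotient → 0.
Adding the constant: 0 - 2 = -2. Limit = -2.

Final answer: -2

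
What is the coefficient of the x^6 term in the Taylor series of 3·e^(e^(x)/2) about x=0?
Expand to order 6: 3·e^(e^(x)/2) = 513·x^6·e^(1/2)/5120 + 257·x^5·e^(1/2)/1280 + 49·x^4·e^(1/2)/128 + 11·x^3·e^(1/2)/16 + 9·x^2·e^(1/2)/8 + 3·x·e^(1/2)/2 + 3·e^(1/2) + O(x^7).
The coefficient of x^6 is 513·e^(1/2)/5120.

Final answer: 513·e^(1/2)/5120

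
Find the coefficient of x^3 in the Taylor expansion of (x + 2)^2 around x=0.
Expand to order 3: (x + 2)^2 = x^2 + 4·x + 4 + O(x^4).
The coefficient of x^3 is 0.

Final answer: 0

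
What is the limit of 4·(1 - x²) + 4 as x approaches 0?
Direct substitution at x = 0 gives 8.

Final answer: 8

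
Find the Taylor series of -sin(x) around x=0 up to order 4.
x^3/6 - x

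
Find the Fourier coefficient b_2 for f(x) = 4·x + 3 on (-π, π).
b_2 = (1/π) ∫_{-π}^{π} f(x)·sin(2x) dx.
Evaluate the integral (use parity and integration by parts as needed): b_2 = -4.

Final answer: -4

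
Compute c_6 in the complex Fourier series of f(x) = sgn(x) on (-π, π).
Compute the real Fourier coefficients first: a_6 = 0, b_6 = 0.
Then c_6 = (a_6 − i·b_6)/2 = 0.

Final answer: 0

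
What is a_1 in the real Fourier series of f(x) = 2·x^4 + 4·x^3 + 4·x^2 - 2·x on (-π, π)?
a_1 = (1/π) ∫_{-π}^{π} f(x)·cos(1x) dx.
Evaluate the integral (use parity and integration by parts as needed): a_1 = 80 - 16·π^2.

Final answer: 80 - 16·π^2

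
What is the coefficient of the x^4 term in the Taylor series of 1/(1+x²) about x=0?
Expand to order 4: 1/(1+x²) = x^4 - x^2 + 1 + O(x^5).
The coefficient of x^4 is 1.

Final answer: 1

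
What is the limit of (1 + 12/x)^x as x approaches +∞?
As x → +∞: this is the defining limit (1 + 12/x)^x → e^12.
Limit = e^(12).

Final answer: e^(12)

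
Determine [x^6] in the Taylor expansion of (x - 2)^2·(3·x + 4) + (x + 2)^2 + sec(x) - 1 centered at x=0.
Expand to order 6: (x - 2)^2·(3·x + 4) + (x + 2)^2 + sec(x) - 1 = 61·x^6/720 + 5·x^4/24 + 3·x^3 - 13·x^2/2 + 20 + O(x^7).
The coefficient of x^6 is 61/720.

Final answer: 61/720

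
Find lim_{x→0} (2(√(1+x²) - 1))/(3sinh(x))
Both numerator and denominator → 0 as x → 0; this is a 0/0 indeterminate form.
Expand each to leading order near x = 0: numerator ~ x^2, denominator ~ 3·x.
The limit of the ratio is 0.

Final answer: 0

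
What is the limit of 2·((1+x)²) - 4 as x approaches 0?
Direct substitution at x = 0 gives -2.

Final answer: -2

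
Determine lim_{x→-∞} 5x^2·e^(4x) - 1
The product is a 0·∞ indeterminate form at x → -∞.
Rewrite the product as 5x^2 / e^(-4x) (an ∞/∞ form) and apply L'Hôpital, or use the standard hierarchy e^(4|x|) ≫ |x^2| as x → -∞.
The indeterminate product → 0, so the limit = -1.

Final answer: -1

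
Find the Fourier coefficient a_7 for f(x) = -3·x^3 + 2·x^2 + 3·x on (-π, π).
a_7 = (1/π) ∫_{-π}^{π} f(x)·cos(7x) dx.
Evaluate the integral (use parity and integration by parts as needed): a_7 = -8/49.

Final answer: -8/49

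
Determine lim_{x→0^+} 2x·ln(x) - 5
The product is a 0·∞ indeterminate form at x → 0⁺.
Rewrite the product as 2·ln(x) / x^(-1) and apply L'Hôpital, or use the standard hierarchy x^(-1) ≫ |ln x| as x → 0⁺.
The indeterminate product → 0, so the limit = -5.

Final answer: -5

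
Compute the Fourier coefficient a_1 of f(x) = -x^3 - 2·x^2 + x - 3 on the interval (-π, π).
a_1 = (1/π) ∫_{-π}^{π} f(x)·cos(1x) dx.
Evaluate the integral (use parity and integration by parts as needed): a_1 = 8.

Final answer: 8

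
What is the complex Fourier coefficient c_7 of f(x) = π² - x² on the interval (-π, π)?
Compute the real Fourier coefficients first: a_7 = 4/49, b_7 = 0.
Then c_7 = (a_7 − i·b_7)/2 = 2/49.

Final answer: 2/49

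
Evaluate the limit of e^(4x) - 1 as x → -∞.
Evaluate the dominant behaviour as x → -∞; each term tends to a finite value or vanishes.
Limit = -1.

Final answer: -1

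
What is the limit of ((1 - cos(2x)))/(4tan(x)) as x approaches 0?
Both numerator and denominator → 0 as x → 0; this is a 0/0 indeterminate form.
Expand each to leading order near x = 0: numerator ~ 2·x^2, denominator ~ 4·x.
The limit of the ratio is 0.

Final answer: 0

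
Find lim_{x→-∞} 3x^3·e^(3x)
This is a 0·∞ indeterminate form at x → -∞.
Rewrite the product as 3x^3 / e^(-3x) (an ∞/∞ form) and apply L'Hôpital, or use the standard hierarchy e^(3|x|) ≫ |x^3| as x → -∞.
The indeterminate product → 0, so the limit = 0.

Final answer: 0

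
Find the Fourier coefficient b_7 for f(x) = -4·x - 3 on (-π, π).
b_7 = (1/π) ∫_{-π}^{π} f(x)·sin(7x) dx.
Evaluate the integral (use parity and integration by parts as needed): b_7 = -8/7.

Final answer: -8/7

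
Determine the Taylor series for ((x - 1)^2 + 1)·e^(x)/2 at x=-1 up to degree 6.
5·e^(-1)/2 + e^(-1)·(x + 1)/2 - e^(-1)·(x + 1)^2/4 - e^(-1)·(x + 1)^3/12 + e^(-1)·(x + 1)^4/48 + e^(-1)·(x + 1)^5/48 + 11·e^(-1)·(x + 1)^6/1440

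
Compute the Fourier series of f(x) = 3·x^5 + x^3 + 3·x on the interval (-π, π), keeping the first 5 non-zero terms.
(-118·π^2 + 6·π^4 + 714)·sin(x) + (-3·π^4 - 24 + 14·π^2)·sin(2·x) + (-34·π^2/9 + 122/27 + 2·π^4)·sin(3·x) + (-3·π^4/2 - 129/64 + 11·π^2/8)·sin(4·x) + (-14·π^2/25 + 834/625 + 6·π^4/5)·sin(5·x)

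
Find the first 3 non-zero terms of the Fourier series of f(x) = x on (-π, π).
2·sin(x) - sin(2·x) + 2·sin(3·x)/3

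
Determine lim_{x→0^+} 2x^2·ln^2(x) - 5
The product is a 0·∞ indeterminate form at x → 0⁺.
Rewrite the product as 2·ln^2(x) / x^(-2) and apply L'Hôpital, or use the standard hierarchy x^(-2) ≫ |ln x|^2 as x → 0⁺.
The indeterminate product → 0, so the limit = -5.

Final answer: -5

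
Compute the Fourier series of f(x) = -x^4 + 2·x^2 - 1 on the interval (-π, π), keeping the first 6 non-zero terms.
(-56 + 8·π^2)·cos(x) + (5 - 2·π^2)·cos(2·x) + (-40/27 + 8·π^2/9)·cos(3·x) + (11/16 - π^2/2)·cos(4·x) + (-248/625 + 8·π^2/25)·cos(5·x) - π^4/5 - 1 + 2·π^2/3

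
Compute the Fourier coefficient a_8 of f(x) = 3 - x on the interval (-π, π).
a_8 = (1/π) ∫_{-π}^{π} f(x)·cos(8x) dx.
Evaluate the integral (use parity and integration by parts as needed): a_8 = 0.

Final answer: 0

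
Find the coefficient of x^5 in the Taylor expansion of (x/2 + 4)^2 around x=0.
Expand to order 5: (x/2 + 4)^2 = x^2/4 + 4·x + 16 + O(x^6).
The coefficient of x^5 is 0.

Final answer: 0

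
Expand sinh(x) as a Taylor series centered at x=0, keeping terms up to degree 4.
x^3/6 + x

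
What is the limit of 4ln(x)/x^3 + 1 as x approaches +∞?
The quotient is an ∞/∞ indeterminate form as x → +∞.
The polynomial denominator x^3 dominates the logarithmic numerator (any positive power of x ≫ ln(x) as x → ∞), so the quotient → 0.
Adding the constant: 0 + 1 = 1. Limit = 1.

Final answer: 1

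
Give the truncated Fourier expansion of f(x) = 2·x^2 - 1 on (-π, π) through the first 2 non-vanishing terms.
-8·cos(x) - 1 + 2·π^2/3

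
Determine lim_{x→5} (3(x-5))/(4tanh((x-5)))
Both numerator and denominator → 0 as x → 5; this is a 0/0 indeterminate form.
Expand each to leading order near x = 5: numerator ~ 3·(x - 5), denominator ~ 4·(x - 5).
The limit of the ratio is 3/4.

Final answer: 3/4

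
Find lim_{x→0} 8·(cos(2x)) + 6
Direct substitution at x = 0 gives 14.

Final answer: 14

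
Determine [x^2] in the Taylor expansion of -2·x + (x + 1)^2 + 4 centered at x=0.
Expand to order 2: -2·x + (x + 1)^2 + 4 = x^2 + 5 + O(x^3).
The coefficient of x^2 is 1.

Final answer: 1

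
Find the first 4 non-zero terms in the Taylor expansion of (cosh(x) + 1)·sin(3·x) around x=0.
-13·x^7/336 + 77·x^5/40 - 15·x^3/2 + 6·x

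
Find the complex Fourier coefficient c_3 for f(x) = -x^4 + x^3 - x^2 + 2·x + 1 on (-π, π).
Compute the real Fourier coefficients first: a_3 = -4/27 + 8·π^2/9, b_3 = 8/9 + 2·π^2/3.
Then c_3 = (a_3 − i·b_3)/2 = -2/27 + 4·π^2/9 - i·π^2/3 - 4·i/9.

Final answer: -2/27 + 4·π^2/9 - i·π^2/3 - 4·i/9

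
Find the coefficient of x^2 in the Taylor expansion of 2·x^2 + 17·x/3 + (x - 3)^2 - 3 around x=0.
Expand to order 2: 2·x^2 + 17·x/3 + (x - 3)^2 - 3 = 3·x^2 - x/3 + 6 + O(x^3).
The coefficient of x^2 is 3.

Final answer: 3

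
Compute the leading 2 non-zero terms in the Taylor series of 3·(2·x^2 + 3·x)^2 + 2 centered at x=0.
27·x^2 + 2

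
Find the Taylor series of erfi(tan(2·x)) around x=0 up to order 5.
544·x^5/(15·√(π)) + 32·x^3/(3·√(π)) + 4·x/√(π)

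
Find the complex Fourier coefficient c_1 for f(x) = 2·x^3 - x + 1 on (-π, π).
Compute the real Fourier coefficients first: a_1 = 0, b_1 = -26 + 4·π^2.
Then c_1 = (a_1 − i·b_1)/2 = -2·i·π^2 + 13·i.

Final answer: -2·i·π^2 + 13·i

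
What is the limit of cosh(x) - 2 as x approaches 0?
Direct substitution at x = 0 gives -1.

Final answer: -1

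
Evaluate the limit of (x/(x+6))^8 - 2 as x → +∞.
As x → +∞: x/(x+6) = 1/(1 + 6/x) → 1, and the 8th power of a limit-1 base also → 1; with the additive constant, 1 - 2 = -1.
Limit = -1.

Final answer: -1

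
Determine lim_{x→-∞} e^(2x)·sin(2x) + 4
Evaluate the dominant behaviour as x → -∞; each term tends to a finite value or vanishes.
Limit = 4.

Final answer: 4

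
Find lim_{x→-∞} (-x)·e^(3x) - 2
The product is a 0·∞ indeterminate form at x → -∞.
Rewrite the product as (-x) / e^(-3x) (an ∞/∞ form) and apply L'Hôpital, or use the standard hierarchy e^(3|x|) ≫ |(-x)| as x → -∞.
The indeterminate product → 0, so the limit = -2.

Final answer: -2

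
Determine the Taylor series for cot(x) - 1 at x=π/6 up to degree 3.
-1 + √(3) - 4·(x - π/6) + 4·√(3)·(x - π/6)^2 - 40·(x - π/6)^3/3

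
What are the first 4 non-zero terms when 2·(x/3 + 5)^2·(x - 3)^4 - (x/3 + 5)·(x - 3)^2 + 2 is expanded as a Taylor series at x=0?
-793·x^3/3 + 1995·x^2 - 4833·x + 4007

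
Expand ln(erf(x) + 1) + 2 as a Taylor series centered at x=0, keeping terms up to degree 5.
x^5·(-40·π^2 + 3·π^3 + 96·π)/(15·π^(7/2)) + x^4·(-12 + 4·π)/(3·π^2) + x^3·(8 - 2·π)/(3·π^(3/2)) - 2·x^2/π + 2·x/√(π) + 2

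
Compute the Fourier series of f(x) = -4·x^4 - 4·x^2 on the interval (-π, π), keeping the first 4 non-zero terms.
(-176 + 32·π^2)·cos(x) + (8 - 8·π^2)·cos(2·x) + (-16/27 + 32·π^2/9)·cos(3·x) - 4·π^4/5 - 4·π^2/3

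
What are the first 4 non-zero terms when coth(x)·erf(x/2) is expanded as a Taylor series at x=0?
229·x^6/(40320·√(π)) - 7·x^4/(160·√(π)) + x^2/(4·√(π)) + 1/√(π)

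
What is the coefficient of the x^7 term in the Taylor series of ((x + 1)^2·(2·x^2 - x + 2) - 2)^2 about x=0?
Expand to order 7: ((x + 1)^2·(2·x^2 - x + 2) - 2)^2 = 12·x^7 + 17·x^6 + 24·x^5 + 22·x^4 + 12·x^3 + 9·x^2 + O(x^8).
The coefficient of x^7 is 12.

Final answer: 12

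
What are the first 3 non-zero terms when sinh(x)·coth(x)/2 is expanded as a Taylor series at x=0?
x^4/48 + x^2/4 + 1/2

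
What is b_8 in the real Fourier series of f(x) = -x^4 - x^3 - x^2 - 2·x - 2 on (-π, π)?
b_8 = (1/π) ∫_{-π}^{π} f(x)·sin(8x) dx.
Evaluate the integral (use parity and integration by parts as needed): b_8 = 61/128 + π^2/4.

Final answer: 61/128 + π^2/4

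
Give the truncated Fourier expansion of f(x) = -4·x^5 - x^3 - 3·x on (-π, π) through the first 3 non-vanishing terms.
(-954 - 8·π^4 + 158·π^2)·sin(x) + (-19·π^2 + 63/2 + 4·π^4)·sin(2·x) + (-8·π^4/3 - 446/81 + 142·π^2/27)·sin(3·x)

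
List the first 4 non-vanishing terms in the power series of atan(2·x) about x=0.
-128·x^7/7 + 32·x^5/5 - 8·x^3/3 + 2·x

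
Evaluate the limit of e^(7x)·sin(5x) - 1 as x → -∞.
Evaluate the dominant behaviour as x → -∞; each term tends to a finite value or vanishes.
Limit = -1.

Final answer: -1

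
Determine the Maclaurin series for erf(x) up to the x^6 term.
x^5/(5·√(π)) - 2·x^3/(3·√(π)) + 2·x/√(π)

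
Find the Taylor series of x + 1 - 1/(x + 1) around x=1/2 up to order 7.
5/6 + 13·(x - 1/2)/9 - 8·(x - 1/2)^2/27 + 16·(x - 1/2)^3/81 - 32·(x - 1/2)^4/243 + 64·(x - 1/2)^5/729 - 128·(x - 1/2)^6/2187 + 256·(x - 1/2)^7/6561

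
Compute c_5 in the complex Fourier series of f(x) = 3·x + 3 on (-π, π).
Compute the real Fourier coefficients first: a_5 = 0, b_5 = 6/5.
Then c_5 = (a_5 − i·b_5)/2 = -3·i/5.

Final answer: -3·i/5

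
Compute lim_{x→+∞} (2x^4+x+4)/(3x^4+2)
This is an ∞/∞ indeterminate form as x → +∞.
Divide numerator and denominator by x^4 and let the lower-order terms vanish; the leading terms give 2/3.
Limit = 2/3.

Final answer: 2/3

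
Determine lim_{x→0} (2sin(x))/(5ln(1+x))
Both numerator and denominator → 0 as x → 0; this is a 0/0 indeterminate form.
Expand each to leading order near x = 0: numerator ~ 2·x, denominator ~ 5·x.
The limit of the ratio is 2/5.

Final answer: 2/5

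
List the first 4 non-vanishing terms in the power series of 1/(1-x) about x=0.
x^3 + x^2 + x + 1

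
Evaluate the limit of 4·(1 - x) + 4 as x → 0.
Direct substitution at x = 0 gives 8.

Final answer: 8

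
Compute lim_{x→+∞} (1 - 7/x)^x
As x → +∞: this is the defining limit (1 - 7/x)^x → e^(-7).
Limit = e^(-7).

Final answer: e^(-7)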